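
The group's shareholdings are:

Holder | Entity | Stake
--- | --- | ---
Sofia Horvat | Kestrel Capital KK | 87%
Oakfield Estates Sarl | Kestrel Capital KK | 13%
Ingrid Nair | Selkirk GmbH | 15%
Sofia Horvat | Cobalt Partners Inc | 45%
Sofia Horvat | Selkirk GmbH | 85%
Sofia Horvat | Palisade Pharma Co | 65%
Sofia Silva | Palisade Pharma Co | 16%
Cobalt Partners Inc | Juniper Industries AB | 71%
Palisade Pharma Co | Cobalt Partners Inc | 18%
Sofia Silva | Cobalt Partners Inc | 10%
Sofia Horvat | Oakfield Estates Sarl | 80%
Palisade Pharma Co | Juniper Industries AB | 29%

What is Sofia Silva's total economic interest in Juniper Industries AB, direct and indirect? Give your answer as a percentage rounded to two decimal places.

13.78%

Sofia Silva reaches Juniper along 3 paths.
Via Palisade: 16% × 29% = 4.64%.
Via Cobalt: 10% × 71% = 7.1%.
Via Palisade → Cobalt: 16% × 18% × 71% = 2.0448%.
Total: 4.64% + 7.1% + 2.0448% = 13.7848%.
Rounded: 13.78%.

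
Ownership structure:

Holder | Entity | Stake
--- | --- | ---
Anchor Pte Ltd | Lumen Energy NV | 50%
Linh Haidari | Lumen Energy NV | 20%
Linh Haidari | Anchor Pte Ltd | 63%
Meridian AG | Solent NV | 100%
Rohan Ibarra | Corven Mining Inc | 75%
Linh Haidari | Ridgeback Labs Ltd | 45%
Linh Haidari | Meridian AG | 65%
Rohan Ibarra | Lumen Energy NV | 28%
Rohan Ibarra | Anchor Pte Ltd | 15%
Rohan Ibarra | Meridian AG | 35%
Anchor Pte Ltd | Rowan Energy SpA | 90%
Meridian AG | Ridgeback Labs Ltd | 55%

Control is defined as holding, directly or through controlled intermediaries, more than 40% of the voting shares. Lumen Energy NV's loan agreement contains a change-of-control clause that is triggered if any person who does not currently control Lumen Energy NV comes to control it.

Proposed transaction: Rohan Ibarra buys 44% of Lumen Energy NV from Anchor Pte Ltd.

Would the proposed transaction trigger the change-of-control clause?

The purchase adds only to Rohan's holdings (Anchor's stake shrinks), so Rohan is the only person who could newly come to control Lumen.
Rohan holds 75% of Corven, so Rohan controls Corven.
In Lumen, Rohan's side holds only 28%, not > 40%.
So before the transaction, Rohan does not control Lumen.
After the purchase, Rohan's direct stake in Lumen rises to 28% + 44% = 72%, and Anchor's stake falls to 6%.
Rohan holds 72% of Lumen, so Rohan controls Lumen.
Rohan did not control Lumen before and does after, so the clause is triggered.

Yes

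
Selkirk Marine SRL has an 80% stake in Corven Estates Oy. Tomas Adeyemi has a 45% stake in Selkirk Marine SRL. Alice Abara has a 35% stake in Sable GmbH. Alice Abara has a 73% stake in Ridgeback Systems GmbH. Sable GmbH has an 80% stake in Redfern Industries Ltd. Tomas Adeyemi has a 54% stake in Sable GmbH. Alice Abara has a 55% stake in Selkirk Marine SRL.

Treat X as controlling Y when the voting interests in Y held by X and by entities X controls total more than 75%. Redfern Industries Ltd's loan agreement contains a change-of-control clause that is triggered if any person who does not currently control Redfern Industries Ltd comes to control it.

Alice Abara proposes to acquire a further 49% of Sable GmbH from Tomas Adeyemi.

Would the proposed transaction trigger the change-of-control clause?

Yes

The purchase adds only to Alice's holdings (Tomas's stake shrinks), so Alice is the only person who could newly come to control Redfern.
Alice's largest direct stake is 73% in Ridgeback, which does not meet the threshold, so Alice controls no company.
Neither Alice nor any entity Alice controls holds any voting interest in Redfern.
So before the transaction, Alice does not control Redfern.
After the purchase, Alice's direct stake in Sable rises to 35% + 49% = 84%, and Tomas's stake falls to 5%.
Alice holds 84% of Sable, so Alice controls Sable.
Sable holds 80% of Redfern, so Alice controls Redfern.
Alice did not control Redfern before and does after, so the clause is triggered.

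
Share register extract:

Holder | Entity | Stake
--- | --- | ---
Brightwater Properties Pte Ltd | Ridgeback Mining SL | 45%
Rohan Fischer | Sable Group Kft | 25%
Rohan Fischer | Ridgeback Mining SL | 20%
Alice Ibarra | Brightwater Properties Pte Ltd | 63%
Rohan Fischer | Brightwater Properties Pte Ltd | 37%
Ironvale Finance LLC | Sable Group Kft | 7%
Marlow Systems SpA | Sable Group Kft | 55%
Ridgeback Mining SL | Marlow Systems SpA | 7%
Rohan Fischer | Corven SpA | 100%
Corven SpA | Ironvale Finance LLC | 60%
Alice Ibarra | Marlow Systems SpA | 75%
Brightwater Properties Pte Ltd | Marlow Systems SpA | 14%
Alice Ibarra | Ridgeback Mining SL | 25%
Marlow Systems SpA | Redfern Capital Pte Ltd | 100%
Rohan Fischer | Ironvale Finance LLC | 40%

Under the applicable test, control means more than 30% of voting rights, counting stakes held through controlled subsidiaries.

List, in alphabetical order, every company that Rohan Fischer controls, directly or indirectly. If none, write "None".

Rohan holds 37% of Brightwater, so Rohan controls Brightwater.
Rohan holds 100% of Corven, so Rohan controls Corven.
Brightwater and Rohan together hold 45% + 20% = 65% of Ridgeback, so Rohan controls Ridgeback.
Corven and Rohan together hold 60% + 40% = 100% of Ironvale, so Rohan controls Ironvale.
Rohan and Ironvale together hold 25% + 7% = 32% of Sable, so Rohan controls Sable.
No other company's threshold is met.

Brightwater Properties Pte Ltd, Corven SpA, Ironvale Finance LLC, Ridgeback Mining SL, Sable Group Kft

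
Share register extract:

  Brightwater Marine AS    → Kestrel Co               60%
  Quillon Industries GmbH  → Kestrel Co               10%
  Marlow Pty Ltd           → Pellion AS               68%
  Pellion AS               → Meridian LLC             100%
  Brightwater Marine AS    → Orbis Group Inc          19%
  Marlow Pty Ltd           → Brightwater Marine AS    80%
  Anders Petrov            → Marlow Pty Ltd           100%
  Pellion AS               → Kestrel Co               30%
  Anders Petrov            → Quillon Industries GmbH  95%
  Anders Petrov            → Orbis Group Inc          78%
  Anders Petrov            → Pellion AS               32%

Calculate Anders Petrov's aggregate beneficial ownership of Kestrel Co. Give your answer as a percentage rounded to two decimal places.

87.50%

Anders reaches Kestrel along 4 paths.
Via Marlow → Brightwater: 100% × 80% × 60% = 48%.
Via Pellion: 32% × 30% = 9.6%.
Via Marlow → Pellion: 100% × 68% × 30% = 20.4%.
Via Quillon: 95% × 10% = 9.5%.
Total: 48% + 9.6% + 20.4% + 9.5% = 87.5%.
Rounded: 87.50%.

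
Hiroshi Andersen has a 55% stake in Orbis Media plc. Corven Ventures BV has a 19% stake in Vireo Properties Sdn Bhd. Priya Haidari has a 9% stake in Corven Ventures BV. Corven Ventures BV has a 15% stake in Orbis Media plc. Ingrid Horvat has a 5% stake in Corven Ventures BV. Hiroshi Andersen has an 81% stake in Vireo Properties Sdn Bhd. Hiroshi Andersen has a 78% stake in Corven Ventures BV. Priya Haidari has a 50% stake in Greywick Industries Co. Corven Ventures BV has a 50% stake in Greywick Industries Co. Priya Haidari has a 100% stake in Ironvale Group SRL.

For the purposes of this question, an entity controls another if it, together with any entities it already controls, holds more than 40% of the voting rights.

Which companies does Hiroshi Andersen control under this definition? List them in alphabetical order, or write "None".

Corven Ventures BV, Greywick Industries Co, Orbis Media plc, Vireo Properties Sdn Bhd

Hiroshi holds 78% of Corven, so Hiroshi controls Corven.
Corven holds 50% of Greywick, so Hiroshi controls Greywick.
Corven and Hiroshi together hold 19% + 81% = 100% of Vireo, so Hiroshi controls Vireo.
Corven and Hiroshi together hold 15% + 55% = 70% of Orbis, so Hiroshi controls Orbis.
No other company's threshold is met.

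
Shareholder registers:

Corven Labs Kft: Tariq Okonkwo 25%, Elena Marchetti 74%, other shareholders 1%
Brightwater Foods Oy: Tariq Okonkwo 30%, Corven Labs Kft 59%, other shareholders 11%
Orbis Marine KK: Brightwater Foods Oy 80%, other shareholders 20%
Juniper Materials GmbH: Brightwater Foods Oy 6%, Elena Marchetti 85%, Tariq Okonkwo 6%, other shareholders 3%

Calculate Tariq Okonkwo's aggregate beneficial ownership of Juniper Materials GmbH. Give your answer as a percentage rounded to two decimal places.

8.69%

Tariq reaches Juniper along 3 paths.
Via Brightwater: 30% × 6% = 1.8%.
Via Corven → Brightwater: 25% × 59% × 6% = 0.885%.
Direct stake: 6% = 6%.
Total: 1.8% + 0.885% + 6% = 8.685%.
Rounded: 8.69%.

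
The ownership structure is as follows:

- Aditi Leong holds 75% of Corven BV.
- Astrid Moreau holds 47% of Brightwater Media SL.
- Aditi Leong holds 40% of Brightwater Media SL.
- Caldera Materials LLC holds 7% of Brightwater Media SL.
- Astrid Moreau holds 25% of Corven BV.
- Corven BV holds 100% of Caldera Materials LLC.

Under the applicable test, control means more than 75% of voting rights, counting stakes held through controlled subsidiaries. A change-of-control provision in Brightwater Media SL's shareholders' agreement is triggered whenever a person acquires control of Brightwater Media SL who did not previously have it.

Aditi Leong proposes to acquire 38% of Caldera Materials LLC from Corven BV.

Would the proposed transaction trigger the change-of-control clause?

No

The purchase adds only to Aditi's holdings (Corven's stake shrinks), so Aditi is the only person who could newly come to control Brightwater.
Aditi's largest direct stake is 75% in Corven, which does not meet the threshold, so Aditi controls no company.
In Brightwater, Aditi's side holds only 40%, not > 75%.
So before the transaction, Aditi does not control Brightwater.
After the purchase, Aditi holds 38% of Caldera directly, and Corven's stake falls to 62%.
Aditi's side now holds 38% of Caldera, not > 75%, so Aditi still does not control Caldera.
After the transaction, Aditi's side holds 40% of Brightwater, not > 75%, so Aditi still does not control Brightwater.
No new person acquires control, so the clause is not triggered.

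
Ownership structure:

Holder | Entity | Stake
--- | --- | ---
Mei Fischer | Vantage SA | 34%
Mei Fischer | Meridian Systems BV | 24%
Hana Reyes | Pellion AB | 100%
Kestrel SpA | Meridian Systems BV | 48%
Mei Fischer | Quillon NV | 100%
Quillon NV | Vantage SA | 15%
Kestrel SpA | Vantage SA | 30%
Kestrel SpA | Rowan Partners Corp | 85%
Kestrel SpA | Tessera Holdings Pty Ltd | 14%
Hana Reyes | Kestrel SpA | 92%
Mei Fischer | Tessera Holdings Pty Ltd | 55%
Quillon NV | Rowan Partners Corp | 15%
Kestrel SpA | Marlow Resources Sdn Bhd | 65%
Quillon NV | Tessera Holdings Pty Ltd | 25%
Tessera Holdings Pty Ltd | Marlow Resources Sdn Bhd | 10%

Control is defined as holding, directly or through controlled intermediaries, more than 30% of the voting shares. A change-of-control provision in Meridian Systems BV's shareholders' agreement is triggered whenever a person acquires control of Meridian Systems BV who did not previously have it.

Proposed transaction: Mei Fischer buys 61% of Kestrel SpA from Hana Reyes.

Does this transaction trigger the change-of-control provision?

Yes

The purchase adds only to Mei's holdings (Hana's stake shrinks), so Mei is the only person who could newly come to control Meridian.
Mei holds 100% of Quillon, so Mei controls Quillon.
Mei and Quillon together hold 55% + 25% = 80% of Tessera, so Mei controls Tessera.
Quillon and Mei together hold 15% + 34% = 49% of Vantage, so Mei controls Vantage.
In Meridian, Mei's side holds only 24%, not > 30%.
So before the transaction, Mei does not control Meridian.
After the purchase, Mei holds 61% of Kestrel directly, and Hana's stake falls to 31%.
Mei holds 61% of Kestrel, so Mei controls Kestrel.
Mei and Kestrel together hold 24% + 48% = 72% of Meridian, so Mei controls Meridian.
Mei did not control Meridian before and does after, so the clause is triggered.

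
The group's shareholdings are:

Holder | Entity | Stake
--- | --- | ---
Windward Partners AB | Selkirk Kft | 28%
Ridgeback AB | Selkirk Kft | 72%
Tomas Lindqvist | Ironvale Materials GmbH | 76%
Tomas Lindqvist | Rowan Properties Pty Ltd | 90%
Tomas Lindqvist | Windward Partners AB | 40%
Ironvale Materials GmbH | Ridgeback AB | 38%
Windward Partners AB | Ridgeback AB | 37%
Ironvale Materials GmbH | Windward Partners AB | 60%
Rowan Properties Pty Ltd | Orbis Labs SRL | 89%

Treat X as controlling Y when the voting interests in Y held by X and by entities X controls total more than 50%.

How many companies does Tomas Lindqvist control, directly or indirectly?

Tomas holds 76% of Ironvale, so Tomas controls Ironvale.
Tomas holds 90% of Rowan, so Tomas controls Rowan.
Ironvale and Tomas together hold 60% + 40% = 100% of Windward, so Tomas controls Windward.
Ironvale and Windward together hold 38% + 37% = 75% of Ridgeback, so Tomas controls Ridgeback.
Rowan holds 89% of Orbis, so Tomas controls Orbis.
Windward and Ridgeback together hold 28% + 72% = 100% of Selkirk, so Tomas controls Selkirk.
Tomas controls 6 companies.

6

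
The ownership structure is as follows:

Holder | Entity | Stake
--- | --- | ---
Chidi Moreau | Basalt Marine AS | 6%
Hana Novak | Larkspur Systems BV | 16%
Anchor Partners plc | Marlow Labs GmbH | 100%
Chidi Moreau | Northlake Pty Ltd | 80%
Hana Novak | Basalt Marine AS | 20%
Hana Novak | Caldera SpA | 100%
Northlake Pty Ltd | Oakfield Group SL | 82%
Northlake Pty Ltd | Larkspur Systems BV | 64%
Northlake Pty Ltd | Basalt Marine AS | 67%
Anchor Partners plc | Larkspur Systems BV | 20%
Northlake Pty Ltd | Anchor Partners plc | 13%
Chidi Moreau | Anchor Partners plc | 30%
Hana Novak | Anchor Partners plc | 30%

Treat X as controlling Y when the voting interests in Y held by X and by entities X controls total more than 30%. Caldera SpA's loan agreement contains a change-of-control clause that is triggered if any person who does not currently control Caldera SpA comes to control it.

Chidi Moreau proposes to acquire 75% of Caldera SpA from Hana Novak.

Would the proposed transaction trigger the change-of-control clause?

Yes

The purchase adds only to Chidi's holdings (Hana's stake shrinks), so Chidi is the only person who could newly come to control Caldera.
Chidi holds 80% of Northlake, so Chidi controls Northlake.
Northlake and Chidi together hold 67% + 6% = 73% of Basalt, so Chidi controls Basalt.
Chidi and Northlake together hold 30% + 13% = 43% of Anchor, so Chidi controls Anchor.
Anchor holds 100% of Marlow, so Chidi controls Marlow.
Anchor and Northlake together hold 20% + 64% = 84% of Larkspur, so Chidi controls Larkspur.
Northlake holds 82% of Oakfield, so Chidi controls Oakfield.
Neither Chidi nor any entity Chidi controls holds any voting interest in Caldera.
So before the transaction, Chidi does not control Caldera.
After the purchase, Chidi holds 75% of Caldera directly, and Hana's stake falls to 25%.
Chidi holds 75% of Caldera, so Chidi controls Caldera.
Chidi did not control Caldera before and does after, so the clause is triggered.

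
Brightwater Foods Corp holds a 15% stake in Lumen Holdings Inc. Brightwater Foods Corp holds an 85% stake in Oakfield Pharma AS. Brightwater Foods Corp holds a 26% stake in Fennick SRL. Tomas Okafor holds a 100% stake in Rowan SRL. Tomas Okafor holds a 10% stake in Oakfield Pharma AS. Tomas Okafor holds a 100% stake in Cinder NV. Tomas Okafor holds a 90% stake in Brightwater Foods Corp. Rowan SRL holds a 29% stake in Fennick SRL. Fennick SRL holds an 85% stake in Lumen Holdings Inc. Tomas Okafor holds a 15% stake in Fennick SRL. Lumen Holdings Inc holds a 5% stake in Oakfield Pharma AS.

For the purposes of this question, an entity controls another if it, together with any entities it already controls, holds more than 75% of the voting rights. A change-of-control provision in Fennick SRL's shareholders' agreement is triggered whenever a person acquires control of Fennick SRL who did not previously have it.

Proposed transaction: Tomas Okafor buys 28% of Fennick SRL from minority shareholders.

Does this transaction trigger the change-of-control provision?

The purchase changes only Tomas's holdings, so Tomas is the only person who could newly come to control Fennick.
Tomas holds 100% of Rowan, so Tomas controls Rowan.
Tomas holds 90% of Brightwater, so Tomas controls Brightwater.
Tomas holds 100% of Cinder, so Tomas controls Cinder.
Brightwater and Tomas together hold 85% + 10% = 95% of Oakfield, so Tomas controls Oakfield.
In Fennick, Tomas's side holds only 15% + 26% + 29% = 70%, not > 75%.
So before the transaction, Tomas does not control Fennick.
After the purchase, Tomas's direct stake in Fennick rises to 15% + 28% = 43%.
Tomas and Brightwater and Rowan together hold 43% + 26% + 29% = 98% of Fennick, so Tomas controls Fennick.
Tomas did not control Fennick before and does after, so the clause is triggered.

Yes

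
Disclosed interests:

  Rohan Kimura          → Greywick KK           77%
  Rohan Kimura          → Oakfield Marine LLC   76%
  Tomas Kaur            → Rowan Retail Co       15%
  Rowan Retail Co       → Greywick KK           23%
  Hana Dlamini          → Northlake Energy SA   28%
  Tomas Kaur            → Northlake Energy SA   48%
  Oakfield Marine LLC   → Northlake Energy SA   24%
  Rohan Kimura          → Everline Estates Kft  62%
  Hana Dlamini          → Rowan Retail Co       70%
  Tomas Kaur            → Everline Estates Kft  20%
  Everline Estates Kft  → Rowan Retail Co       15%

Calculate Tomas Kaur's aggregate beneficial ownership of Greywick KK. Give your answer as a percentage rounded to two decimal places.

4.14%

Tomas reaches Greywick along 2 paths.
Via Everline → Rowan: 20% × 15% × 23% = 0.69%.
Via Rowan: 15% × 23% = 3.45%.
Total: 0.69% + 3.45% = 4.14%.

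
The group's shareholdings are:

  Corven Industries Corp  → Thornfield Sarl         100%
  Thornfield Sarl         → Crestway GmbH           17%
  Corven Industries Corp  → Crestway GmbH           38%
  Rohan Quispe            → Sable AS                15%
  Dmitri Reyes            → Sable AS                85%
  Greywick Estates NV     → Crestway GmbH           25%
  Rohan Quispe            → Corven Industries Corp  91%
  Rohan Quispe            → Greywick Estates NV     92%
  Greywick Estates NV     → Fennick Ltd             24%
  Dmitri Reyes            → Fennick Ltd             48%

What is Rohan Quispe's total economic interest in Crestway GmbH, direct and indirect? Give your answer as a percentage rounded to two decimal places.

73.05%

Rohan reaches Crestway along 3 paths.
Via Greywick: 92% × 25% = 23%.
Via Corven → Thornfield: 91% × 100% × 17% = 15.47%.
Via Corven: 91% × 38% = 34.58%.
Total: 23% + 15.47% + 34.58% = 73.05%.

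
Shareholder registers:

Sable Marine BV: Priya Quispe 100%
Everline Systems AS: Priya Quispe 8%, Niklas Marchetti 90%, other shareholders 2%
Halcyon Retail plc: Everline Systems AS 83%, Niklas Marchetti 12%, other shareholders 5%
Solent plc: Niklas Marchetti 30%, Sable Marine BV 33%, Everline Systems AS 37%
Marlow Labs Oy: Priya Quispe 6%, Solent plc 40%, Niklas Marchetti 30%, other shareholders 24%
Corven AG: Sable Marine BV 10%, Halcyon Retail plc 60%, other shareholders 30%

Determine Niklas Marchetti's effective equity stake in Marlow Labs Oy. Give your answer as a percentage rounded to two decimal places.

55.32%

Niklas reaches Marlow along 3 paths.
Via Solent: 30% × 40% = 12%.
Via Everline → Solent: 90% × 37% × 40% = 13.32%.
Direct stake: 30% = 30%.
Total: 12% + 13.32% + 30% = 55.32%.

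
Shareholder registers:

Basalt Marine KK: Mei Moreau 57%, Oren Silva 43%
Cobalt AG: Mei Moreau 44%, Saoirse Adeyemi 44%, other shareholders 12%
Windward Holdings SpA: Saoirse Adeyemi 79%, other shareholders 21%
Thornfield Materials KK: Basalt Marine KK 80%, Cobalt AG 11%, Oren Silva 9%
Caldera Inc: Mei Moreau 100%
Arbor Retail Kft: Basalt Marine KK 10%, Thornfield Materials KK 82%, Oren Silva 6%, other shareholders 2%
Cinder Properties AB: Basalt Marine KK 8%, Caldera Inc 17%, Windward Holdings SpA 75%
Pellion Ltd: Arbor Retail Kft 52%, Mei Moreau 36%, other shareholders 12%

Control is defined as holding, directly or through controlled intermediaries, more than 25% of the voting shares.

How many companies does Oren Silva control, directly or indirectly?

4

Oren holds 43% of Basalt, so Oren controls Basalt.
Basalt and Oren together hold 80% + 9% = 89% of Thornfield, so Oren controls Thornfield.
Basalt and Thornfield and Oren together hold 10% + 82% + 6% = 98% of Arbor, so Oren controls Arbor.
Arbor holds 52% of Pellion, so Oren controls Pellion.
No other company's threshold is met.
Oren controls 4 companies.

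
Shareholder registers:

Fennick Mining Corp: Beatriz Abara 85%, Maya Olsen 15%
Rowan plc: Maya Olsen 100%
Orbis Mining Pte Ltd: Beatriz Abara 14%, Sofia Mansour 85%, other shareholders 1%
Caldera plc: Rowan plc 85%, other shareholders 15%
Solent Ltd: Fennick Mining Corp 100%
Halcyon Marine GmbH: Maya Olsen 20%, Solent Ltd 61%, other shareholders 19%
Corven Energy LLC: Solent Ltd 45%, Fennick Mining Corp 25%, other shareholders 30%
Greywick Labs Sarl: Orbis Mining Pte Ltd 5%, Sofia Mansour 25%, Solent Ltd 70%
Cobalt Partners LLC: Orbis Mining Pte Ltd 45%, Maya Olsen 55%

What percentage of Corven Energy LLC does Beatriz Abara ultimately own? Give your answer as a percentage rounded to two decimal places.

59.50%

Beatriz reaches Corven along 2 paths.
Via Fennick → Solent: 85% × 100% × 45% = 38.25%.
Via Fennick: 85% × 25% = 21.25%.
Total: 38.25% + 21.25% = 59.5%.
Rounded: 59.50%.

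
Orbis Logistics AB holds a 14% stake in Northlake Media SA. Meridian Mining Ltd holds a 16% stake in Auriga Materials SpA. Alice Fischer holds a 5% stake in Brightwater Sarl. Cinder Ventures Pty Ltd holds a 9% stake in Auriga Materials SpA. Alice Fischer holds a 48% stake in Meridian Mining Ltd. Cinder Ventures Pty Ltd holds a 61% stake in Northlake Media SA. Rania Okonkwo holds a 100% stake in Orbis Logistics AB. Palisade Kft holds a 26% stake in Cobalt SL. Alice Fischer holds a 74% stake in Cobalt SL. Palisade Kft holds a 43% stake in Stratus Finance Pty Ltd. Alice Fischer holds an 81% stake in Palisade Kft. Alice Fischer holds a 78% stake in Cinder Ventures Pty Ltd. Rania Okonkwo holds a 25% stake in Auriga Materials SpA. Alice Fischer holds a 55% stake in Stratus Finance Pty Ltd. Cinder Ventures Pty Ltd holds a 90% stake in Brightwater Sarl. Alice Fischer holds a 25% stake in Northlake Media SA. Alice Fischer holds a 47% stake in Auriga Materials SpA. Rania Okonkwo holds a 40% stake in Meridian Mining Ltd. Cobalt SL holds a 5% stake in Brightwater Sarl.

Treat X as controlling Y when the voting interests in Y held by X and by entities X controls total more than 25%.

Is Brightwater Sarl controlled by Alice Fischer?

Alice holds 78% of Cinder, so Alice controls Cinder.
Alice holds 81% of Palisade, so Alice controls Palisade.
Alice and Palisade together hold 74% + 26% = 100% of Cobalt, so Alice controls Cobalt.
Alice and Cinder and Cobalt together hold 5% + 90% + 5% = 100% of Brightwater, so Alice controls Brightwater.

Yes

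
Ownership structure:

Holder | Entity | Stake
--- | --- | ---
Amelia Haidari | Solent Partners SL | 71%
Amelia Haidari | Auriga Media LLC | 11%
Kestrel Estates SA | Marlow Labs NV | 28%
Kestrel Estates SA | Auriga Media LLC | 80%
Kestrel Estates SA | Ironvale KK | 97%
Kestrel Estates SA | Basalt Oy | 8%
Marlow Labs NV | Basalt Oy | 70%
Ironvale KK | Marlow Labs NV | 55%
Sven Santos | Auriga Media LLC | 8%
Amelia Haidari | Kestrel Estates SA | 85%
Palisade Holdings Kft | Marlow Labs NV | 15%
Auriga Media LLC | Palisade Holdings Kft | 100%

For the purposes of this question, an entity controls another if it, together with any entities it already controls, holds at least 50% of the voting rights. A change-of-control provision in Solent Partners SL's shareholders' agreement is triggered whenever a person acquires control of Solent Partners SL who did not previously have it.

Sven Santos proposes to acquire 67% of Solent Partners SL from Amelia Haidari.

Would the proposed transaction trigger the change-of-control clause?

Yes

The purchase adds only to Sven's holdings (Amelia's stake shrinks), so Sven is the only person who could newly come to control Solent.
Sven's largest direct stake is 8% in Auriga, which does not meet the threshold, so Sven controls no company.
Neither Sven nor any entity Sven controls holds any voting interest in Solent.
So before the transaction, Sven does not control Solent.
After the purchase, Sven holds 67% of Solent directly, and Amelia's stake falls to 4%.
Sven holds 67% of Solent, so Sven controls Solent.
Sven did not control Solent before and does after, so the clause is triggered.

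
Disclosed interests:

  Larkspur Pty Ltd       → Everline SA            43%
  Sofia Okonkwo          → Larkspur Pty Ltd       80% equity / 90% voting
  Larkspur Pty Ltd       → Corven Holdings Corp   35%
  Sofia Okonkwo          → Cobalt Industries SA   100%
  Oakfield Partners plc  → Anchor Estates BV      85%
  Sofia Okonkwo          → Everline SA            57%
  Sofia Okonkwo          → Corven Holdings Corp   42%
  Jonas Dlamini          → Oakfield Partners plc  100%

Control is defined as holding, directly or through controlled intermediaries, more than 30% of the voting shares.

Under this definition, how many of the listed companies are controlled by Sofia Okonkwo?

Sofia holds 100% of Cobalt, so Sofia controls Cobalt.
Sofia holds 90% of Larkspur, so Sofia controls Larkspur.
Sofia and Larkspur together hold 42% + 35% = 77% of Corven, so Sofia controls Corven.
Larkspur and Sofia together hold 43% + 57% = 100% of Everline, so Sofia controls Everline.
No other company's threshold is met.
Sofia controls 4 companies.

4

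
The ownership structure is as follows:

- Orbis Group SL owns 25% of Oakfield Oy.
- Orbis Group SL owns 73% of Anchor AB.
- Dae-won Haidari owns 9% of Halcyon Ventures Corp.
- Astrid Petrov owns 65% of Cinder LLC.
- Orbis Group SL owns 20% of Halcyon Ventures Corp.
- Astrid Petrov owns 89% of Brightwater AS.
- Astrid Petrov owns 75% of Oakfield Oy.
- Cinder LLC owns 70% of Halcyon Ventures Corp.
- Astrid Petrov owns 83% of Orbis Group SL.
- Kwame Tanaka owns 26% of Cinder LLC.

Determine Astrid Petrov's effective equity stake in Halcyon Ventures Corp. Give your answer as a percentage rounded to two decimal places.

Astrid reaches Halcyon along 2 paths.
Via Cinder: 65% × 70% = 45.5%.
Via Orbis: 83% × 20% = 16.6%.
Total: 45.5% + 16.6% = 62.1%.
Rounded: 62.10%.

62.10%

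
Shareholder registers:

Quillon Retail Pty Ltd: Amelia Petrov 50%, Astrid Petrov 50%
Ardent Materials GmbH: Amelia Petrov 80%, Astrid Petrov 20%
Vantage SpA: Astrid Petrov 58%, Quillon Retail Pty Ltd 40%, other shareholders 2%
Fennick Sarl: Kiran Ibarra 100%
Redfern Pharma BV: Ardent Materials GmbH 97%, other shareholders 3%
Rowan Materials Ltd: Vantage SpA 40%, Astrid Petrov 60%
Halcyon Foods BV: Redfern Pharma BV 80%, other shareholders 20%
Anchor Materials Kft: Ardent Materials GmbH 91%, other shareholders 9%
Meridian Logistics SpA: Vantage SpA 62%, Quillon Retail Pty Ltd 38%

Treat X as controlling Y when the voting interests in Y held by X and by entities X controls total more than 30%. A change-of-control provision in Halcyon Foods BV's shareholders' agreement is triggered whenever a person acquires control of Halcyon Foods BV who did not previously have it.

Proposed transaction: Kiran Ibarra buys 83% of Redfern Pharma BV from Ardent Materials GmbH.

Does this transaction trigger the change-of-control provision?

Yes

The purchase adds only to Kiran's holdings (Ardent's stake shrinks), so Kiran is the only person who could newly come to control Halcyon.
Kiran holds 100% of Fennick, so Kiran controls Fennick.
Neither Kiran nor any entity Kiran controls holds any voting interest in Halcyon.
So before the transaction, Kiran does not control Halcyon.
After the purchase, Kiran holds 83% of Redfern directly, and Ardent's stake falls to 14%.
Kiran holds 83% of Redfern, so Kiran controls Redfern.
Redfern holds 80% of Halcyon, so Kiran controls Halcyon.
Kiran did not control Halcyon before and does after, so the clause is triggered.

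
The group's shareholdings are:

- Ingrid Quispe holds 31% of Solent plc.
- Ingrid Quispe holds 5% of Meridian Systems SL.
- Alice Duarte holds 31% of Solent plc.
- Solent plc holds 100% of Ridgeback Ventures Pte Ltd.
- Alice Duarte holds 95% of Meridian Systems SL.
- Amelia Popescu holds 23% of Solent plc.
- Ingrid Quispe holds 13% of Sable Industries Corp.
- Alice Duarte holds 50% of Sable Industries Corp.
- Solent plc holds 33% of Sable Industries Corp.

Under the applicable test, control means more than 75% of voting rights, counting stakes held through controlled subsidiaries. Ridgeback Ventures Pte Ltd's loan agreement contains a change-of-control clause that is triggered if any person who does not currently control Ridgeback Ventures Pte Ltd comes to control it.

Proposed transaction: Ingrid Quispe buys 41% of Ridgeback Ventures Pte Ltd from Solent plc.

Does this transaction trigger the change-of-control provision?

The purchase adds only to Ingrid's holdings (Solent's stake shrinks), so Ingrid is the only person who could newly come to control Ridgeback.
Ingrid's largest direct stake is 31% in Solent, which does not meet the threshold, so Ingrid controls no company.
Neither Ingrid nor any entity Ingrid controls holds any voting interest in Ridgeback.
So before the transaction, Ingrid does not control Ridgeback.
After the purchase, Ingrid holds 41% of Ridgeback directly, and Solent's stake falls to 59%.
After the transaction, Ingrid's side holds 41% of Ridgeback, not > 75%, so Ingrid still does not control Ridgeback.
No new person acquires control, so the clause is not triggered.

No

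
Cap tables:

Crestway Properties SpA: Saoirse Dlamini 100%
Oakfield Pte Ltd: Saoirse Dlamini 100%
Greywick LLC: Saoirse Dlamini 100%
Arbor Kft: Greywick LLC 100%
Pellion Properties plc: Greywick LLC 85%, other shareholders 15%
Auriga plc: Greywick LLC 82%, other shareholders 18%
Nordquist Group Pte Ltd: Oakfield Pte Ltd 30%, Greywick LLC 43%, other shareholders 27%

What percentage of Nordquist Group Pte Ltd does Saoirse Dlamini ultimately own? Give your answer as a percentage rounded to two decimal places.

73.00%

Saoirse reaches Nordquist along 2 paths.
Via Oakfield: 100% × 30% = 30%.
Via Greywick: 100% × 43% = 43%.
Total: 30% + 43% = 73%.
Rounded: 73.00%.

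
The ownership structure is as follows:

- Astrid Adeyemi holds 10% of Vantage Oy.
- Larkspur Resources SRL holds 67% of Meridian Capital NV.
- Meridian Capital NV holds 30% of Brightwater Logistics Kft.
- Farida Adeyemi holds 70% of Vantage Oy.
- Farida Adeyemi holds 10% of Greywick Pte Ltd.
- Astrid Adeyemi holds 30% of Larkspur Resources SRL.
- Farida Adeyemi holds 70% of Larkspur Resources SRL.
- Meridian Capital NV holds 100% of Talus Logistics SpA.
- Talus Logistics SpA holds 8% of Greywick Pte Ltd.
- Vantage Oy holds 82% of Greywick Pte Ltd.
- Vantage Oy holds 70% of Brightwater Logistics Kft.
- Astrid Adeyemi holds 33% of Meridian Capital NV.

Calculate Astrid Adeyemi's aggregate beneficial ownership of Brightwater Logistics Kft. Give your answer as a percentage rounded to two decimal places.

Astrid reaches Brightwater along 3 paths.
Via Meridian: 33% × 30% = 9.9%.
Via Larkspur → Meridian: 30% × 67% × 30% = 6.03%.
Via Vantage: 10% × 70% = 7%.
Total: 9.9% + 6.03% + 7% = 22.93%.

22.93%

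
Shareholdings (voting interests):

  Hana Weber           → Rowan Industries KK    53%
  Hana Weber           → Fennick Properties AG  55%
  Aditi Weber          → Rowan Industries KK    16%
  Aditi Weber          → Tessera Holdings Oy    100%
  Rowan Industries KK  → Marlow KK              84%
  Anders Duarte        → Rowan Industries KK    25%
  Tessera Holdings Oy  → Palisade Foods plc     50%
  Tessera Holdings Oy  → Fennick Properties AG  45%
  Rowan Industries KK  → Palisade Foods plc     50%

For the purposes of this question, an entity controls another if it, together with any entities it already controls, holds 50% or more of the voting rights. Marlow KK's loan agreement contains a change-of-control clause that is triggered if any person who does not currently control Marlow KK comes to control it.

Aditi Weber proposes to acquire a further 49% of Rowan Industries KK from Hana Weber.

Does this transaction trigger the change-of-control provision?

Yes

The purchase adds only to Aditi's holdings (Hana's stake shrinks), so Aditi is the only person who could newly come to control Marlow.
Aditi holds 100% of Tessera, so Aditi controls Tessera.
Tessera holds 50% of Palisade, so Aditi controls Palisade.
Neither Aditi nor any entity Aditi controls holds any voting interest in Marlow.
So before the transaction, Aditi does not control Marlow.
After the purchase, Aditi's direct stake in Rowan rises to 16% + 49% = 65%, and Hana's stake falls to 4%.
Aditi holds 65% of Rowan, so Aditi controls Rowan.
Rowan holds 84% of Marlow, so Aditi controls Marlow.
Aditi did not control Marlow before and does after, so the clause is triggered.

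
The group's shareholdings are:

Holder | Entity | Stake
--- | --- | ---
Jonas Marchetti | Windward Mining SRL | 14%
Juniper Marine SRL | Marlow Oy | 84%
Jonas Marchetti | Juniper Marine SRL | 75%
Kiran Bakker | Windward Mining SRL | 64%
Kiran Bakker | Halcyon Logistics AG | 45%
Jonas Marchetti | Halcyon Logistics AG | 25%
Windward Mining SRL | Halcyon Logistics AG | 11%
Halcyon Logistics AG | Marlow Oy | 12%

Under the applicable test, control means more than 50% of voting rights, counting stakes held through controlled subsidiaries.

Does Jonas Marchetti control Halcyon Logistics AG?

No

Jonas holds 75% of Juniper, so Jonas controls Juniper.
Juniper holds 84% of Marlow, so Jonas controls Marlow.
In Halcyon, Jonas's side holds only 25%, not > 50%.
So Jonas does not control Halcyon.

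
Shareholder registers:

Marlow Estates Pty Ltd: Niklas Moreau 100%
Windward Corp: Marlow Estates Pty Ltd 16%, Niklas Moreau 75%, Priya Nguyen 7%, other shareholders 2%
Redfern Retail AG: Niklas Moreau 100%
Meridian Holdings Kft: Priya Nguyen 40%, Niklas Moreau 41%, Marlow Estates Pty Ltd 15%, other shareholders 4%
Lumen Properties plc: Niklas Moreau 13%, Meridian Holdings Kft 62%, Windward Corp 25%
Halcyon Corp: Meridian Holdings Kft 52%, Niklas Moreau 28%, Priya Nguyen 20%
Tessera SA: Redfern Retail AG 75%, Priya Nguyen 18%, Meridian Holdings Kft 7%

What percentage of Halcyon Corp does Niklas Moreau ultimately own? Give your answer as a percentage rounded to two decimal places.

Niklas reaches Halcyon along 3 paths.
Via Meridian: 41% × 52% = 21.32%.
Via Marlow → Meridian: 100% × 15% × 52% = 7.8%.
Direct stake: 28% = 28%.
Total: 21.32% + 7.8% + 28% = 57.12%.

57.12%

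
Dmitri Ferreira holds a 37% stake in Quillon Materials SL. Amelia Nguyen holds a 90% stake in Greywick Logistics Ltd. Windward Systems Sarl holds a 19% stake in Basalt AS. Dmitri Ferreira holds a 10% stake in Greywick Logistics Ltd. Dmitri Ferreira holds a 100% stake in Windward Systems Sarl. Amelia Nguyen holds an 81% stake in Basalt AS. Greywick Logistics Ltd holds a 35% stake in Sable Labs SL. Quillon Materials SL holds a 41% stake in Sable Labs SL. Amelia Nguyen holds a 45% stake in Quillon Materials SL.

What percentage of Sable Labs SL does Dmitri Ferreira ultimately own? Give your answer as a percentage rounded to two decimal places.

18.67%

Dmitri reaches Sable along 2 paths.
Via Greywick: 10% × 35% = 3.5%.
Via Quillon: 37% × 41% = 15.17%.
Total: 3.5% + 15.17% = 18.67%.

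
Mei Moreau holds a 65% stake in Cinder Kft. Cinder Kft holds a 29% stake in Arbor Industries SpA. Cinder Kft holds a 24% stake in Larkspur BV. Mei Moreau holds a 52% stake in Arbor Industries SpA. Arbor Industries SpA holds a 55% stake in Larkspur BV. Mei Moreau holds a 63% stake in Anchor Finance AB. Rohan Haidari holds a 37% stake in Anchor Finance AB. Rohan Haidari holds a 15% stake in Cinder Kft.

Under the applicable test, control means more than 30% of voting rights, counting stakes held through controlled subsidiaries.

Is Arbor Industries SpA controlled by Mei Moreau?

Yes

Mei holds 65% of Cinder, so Mei controls Cinder.
Mei and Cinder together hold 52% + 29% = 81% of Arbor, so Mei controls Arbor.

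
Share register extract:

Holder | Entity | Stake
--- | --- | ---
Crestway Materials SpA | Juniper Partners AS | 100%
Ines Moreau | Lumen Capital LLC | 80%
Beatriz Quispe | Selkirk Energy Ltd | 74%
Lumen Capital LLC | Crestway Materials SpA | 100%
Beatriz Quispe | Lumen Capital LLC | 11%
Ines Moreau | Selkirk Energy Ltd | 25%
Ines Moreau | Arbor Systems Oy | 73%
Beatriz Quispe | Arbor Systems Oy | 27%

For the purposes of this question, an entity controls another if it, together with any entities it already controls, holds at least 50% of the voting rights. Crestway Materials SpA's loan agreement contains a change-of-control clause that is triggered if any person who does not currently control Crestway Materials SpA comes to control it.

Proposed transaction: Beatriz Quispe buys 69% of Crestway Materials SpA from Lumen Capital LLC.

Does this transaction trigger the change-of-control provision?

The purchase adds only to Beatriz's holdings (Lumen's stake shrinks), so Beatriz is the only person who could newly come to control Crestway.
Beatriz holds 74% of Selkirk, so Beatriz controls Selkirk.
Neither Beatriz nor any entity Beatriz controls holds any voting interest in Crestway.
So before the transaction, Beatriz does not control Crestway.
After the purchase, Beatriz holds 69% of Crestway directly, and Lumen's stake falls to 31%.
Beatriz holds 69% of Crestway, so Beatriz controls Crestway.
Beatriz did not control Crestway before and does after, so the clause is triggered.

Yes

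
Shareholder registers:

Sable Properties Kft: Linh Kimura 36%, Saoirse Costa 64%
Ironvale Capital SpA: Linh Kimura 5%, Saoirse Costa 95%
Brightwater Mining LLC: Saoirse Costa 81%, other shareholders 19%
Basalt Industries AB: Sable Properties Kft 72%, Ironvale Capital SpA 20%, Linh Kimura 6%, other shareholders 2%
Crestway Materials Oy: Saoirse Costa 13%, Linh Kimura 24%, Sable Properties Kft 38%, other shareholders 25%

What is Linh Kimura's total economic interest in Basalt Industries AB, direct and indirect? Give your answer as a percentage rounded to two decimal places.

Linh reaches Basalt along 3 paths.
Via Sable: 36% × 72% = 25.92%.
Via Ironvale: 5% × 20% = 1%.
Direct stake: 6% = 6%.
Total: 25.92% + 1% + 6% = 32.92%.

32.92%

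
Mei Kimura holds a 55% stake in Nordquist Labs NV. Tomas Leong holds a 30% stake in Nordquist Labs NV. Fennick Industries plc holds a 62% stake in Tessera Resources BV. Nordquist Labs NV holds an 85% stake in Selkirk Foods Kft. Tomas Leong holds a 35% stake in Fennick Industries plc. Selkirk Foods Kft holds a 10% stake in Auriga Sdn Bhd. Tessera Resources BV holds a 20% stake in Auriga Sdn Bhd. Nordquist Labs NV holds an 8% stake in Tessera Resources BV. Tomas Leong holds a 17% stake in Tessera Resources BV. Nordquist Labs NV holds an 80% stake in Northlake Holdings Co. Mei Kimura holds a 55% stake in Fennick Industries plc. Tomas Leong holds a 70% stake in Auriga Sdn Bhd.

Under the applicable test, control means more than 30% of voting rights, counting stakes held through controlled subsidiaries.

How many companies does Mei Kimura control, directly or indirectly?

Mei holds 55% of Nordquist, so Mei controls Nordquist.
Mei holds 55% of Fennick, so Mei controls Fennick.
Fennick and Nordquist together hold 62% + 8% = 70% of Tessera, so Mei controls Tessera.
Nordquist holds 80% of Northlake, so Mei controls Northlake.
Nordquist holds 85% of Selkirk, so Mei controls Selkirk.
No other company's threshold is met.
Mei controls 5 companies.

5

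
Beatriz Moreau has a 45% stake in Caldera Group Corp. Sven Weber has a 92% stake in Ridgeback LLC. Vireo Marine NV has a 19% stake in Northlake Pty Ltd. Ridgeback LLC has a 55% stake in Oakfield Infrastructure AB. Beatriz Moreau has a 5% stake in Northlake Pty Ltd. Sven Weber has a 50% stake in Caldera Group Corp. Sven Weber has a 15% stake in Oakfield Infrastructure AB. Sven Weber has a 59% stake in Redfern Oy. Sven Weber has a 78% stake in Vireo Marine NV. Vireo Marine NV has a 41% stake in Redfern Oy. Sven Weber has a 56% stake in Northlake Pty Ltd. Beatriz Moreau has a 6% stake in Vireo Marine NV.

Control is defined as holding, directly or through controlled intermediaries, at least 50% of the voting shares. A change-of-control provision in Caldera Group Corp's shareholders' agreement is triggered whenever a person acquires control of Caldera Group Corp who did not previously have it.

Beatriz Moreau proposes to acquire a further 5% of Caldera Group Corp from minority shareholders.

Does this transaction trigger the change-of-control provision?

Yes

The purchase changes only Beatriz's holdings, so Beatriz is the only person who could newly come to control Caldera.
Beatriz's largest direct stake is 45% in Caldera, which does not meet the threshold, so Beatriz controls no company.
In Caldera, Beatriz's side holds only 45%, not ≥ 50%.
So before the transaction, Beatriz does not control Caldera.
After the purchase, Beatriz's direct stake in Caldera rises to 45% + 5% = 50%.
Beatriz holds 50% of Caldera, so Beatriz controls Caldera.
Beatriz did not control Caldera before and does after, so the clause is triggered.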